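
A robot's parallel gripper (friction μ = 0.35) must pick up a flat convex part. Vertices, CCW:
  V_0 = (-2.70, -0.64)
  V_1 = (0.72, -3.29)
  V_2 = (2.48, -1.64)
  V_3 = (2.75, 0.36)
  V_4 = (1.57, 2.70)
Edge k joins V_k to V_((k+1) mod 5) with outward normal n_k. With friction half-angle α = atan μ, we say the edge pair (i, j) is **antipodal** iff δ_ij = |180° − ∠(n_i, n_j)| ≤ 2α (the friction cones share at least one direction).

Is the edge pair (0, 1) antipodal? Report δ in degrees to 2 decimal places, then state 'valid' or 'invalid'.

δ = 99.08°, invalid

α = atan 0.35 = 19.29°;  2α = 38.58°
edge 0: e_0 = (+3.42, -2.65);  n_0 = (-0.6125, -0.7905)
edge 1: e_1 = (+1.76, +1.65);  n_1 = (+0.6839, -0.7295)
∠(n_0, n_1) = 80.92°
δ = |180° − 80.92°| = 99.08°
99.08° > 2α = 38.58°  →  invalid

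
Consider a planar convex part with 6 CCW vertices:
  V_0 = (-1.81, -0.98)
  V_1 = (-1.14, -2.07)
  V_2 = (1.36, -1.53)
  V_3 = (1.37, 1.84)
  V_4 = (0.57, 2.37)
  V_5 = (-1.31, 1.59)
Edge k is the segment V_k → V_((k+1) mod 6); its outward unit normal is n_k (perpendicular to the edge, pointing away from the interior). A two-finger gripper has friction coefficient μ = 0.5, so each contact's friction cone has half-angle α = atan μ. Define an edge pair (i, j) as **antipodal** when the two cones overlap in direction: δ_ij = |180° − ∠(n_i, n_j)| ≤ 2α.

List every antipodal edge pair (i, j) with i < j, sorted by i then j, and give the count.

α = atan 0.5 = 26.57°;  2α = 53.13°
n_0 = (-0.8519, -0.5237)
n_1 = (+0.2111, -0.9775)
n_2 = (+1.0000, -0.0030)
n_3 = (+0.5523, +0.8336)
n_4 = (-0.3832, +0.9237)
n_5 = (-0.9816, +0.1910)
  (0,1): δ = 109.39°  ·
  (0,2): δ = 31.75°  ✓
  (0,3): δ = 24.90°  ✓
  (0,4): δ = 80.96°  ·
  (0,5): δ = 137.41°  ·
  (1,2): δ = 102.36°  ·
  (1,3): δ = 45.71°  ✓
  (1,4): δ = 10.34°  ✓
  (1,5): δ = 66.80°  ·
  (2,3): δ = 123.35°  ·
  (2,4): δ = 67.30°  ·
  (2,5): δ = 10.84°  ✓
  (3,4): δ = 123.94°  ·
  (3,5): δ = 67.49°  ·
  (4,5): δ = 123.54°  ·
antipodal pairs: 5

count = 5; pairs: (0,2), (0,3), (1,3), (1,4), (2,5)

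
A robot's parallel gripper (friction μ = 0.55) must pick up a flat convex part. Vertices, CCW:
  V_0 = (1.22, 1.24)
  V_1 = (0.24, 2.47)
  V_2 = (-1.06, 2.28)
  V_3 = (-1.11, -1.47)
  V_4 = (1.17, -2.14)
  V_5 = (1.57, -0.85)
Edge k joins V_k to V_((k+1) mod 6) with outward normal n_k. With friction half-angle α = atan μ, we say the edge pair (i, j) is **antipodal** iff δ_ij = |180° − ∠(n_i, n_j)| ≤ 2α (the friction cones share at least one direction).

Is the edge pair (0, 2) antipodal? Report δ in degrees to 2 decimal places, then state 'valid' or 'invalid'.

δ = 39.31°, valid

α = atan 0.55 = 28.81°;  2α = 57.62°
edge 0: e_0 = (-0.98, +1.23);  n_0 = (+0.7821, +0.6231)
edge 2: e_2 = (-0.05, -3.75);  n_2 = (-0.9999, +0.0133)
∠(n_0, n_2) = 140.69°
δ = |180° − 140.69°| = 39.31°
39.31° ≤ 2α = 57.62°  →  valid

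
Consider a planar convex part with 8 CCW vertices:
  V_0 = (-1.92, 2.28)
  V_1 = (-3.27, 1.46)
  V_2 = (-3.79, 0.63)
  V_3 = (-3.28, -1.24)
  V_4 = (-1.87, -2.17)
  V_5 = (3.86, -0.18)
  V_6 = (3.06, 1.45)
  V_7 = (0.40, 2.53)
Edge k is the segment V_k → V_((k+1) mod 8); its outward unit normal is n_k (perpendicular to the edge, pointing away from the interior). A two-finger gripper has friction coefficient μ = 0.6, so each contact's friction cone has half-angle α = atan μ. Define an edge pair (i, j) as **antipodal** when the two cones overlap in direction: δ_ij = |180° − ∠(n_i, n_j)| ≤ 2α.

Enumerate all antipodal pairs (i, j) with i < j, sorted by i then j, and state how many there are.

count = 10; pairs: (0,4), (1,4), (1,5), (2,5), (2,6), (3,5), (3,6), (3,7), (4,6), (4,7)

α = atan 0.6 = 30.96°;  2α = 61.93°
n_0 = (-0.5191, +0.8547)
n_1 = (-0.8474, +0.5309)
n_2 = (-0.9648, -0.2631)
n_3 = (-0.5506, -0.8348)
n_4 = (+0.3281, -0.9447)
n_5 = (+0.8977, +0.4406)
n_6 = (+0.3762, +0.9265)
n_7 = (-0.1071, +0.9942)
  (0,1): δ = 153.34°  ·
  (0,2): δ = 106.02°  ·
  (0,3): δ = 64.68°  ·
  (0,4): δ = 12.12°  ✓
  (0,5): δ = 84.87°  ·
  (0,6): δ = 126.63°  ·
  (0,7): δ = 154.88°  ·
  (1,2): δ = 132.68°  ·
  (1,3): δ = 91.34°  ·
  (1,4): δ = 38.78°  ✓
  (1,5): δ = 58.21°  ✓
  (1,6): δ = 99.97°  ·
  (1,7): δ = 128.22°  ·
  (2,3): δ = 138.66°  ·
  (2,4): δ = 86.10°  ·
  (2,5): δ = 10.89°  ✓
  (2,6): δ = 52.65°  ✓
  (2,7): δ = 80.90°  ·
  (3,4): δ = 127.44°  ·
  (3,5): δ = 30.45°  ✓
  (3,6): δ = 11.31°  ✓
  (3,7): δ = 39.56°  ✓
  (4,5): δ = 83.01°  ·
  (4,6): δ = 41.25°  ✓
  (4,7): δ = 13.00°  ✓
  (5,6): δ = 138.24°  ·
  (5,7): δ = 109.99°  ·
  (6,7): δ = 151.75°  ·
antipodal pairs: 10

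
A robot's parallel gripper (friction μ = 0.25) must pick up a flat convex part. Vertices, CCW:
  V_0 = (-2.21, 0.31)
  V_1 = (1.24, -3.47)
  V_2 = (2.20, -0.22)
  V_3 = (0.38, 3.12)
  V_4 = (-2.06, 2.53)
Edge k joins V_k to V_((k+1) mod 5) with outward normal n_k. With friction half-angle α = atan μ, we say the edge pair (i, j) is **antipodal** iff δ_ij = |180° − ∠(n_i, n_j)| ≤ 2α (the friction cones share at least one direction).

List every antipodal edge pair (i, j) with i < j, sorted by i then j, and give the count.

count = 2; pairs: (0,2), (1,4)

α = atan 0.25 = 14.04°;  2α = 28.07°
n_0 = (-0.7386, -0.6741)
n_1 = (+0.9590, -0.2833)
n_2 = (+0.8781, +0.4785)
n_3 = (-0.2350, +0.9720)
n_4 = (-0.9977, +0.0674)
  (0,1): δ = 58.84°  ·
  (0,2): δ = 13.80°  ✓
  (0,3): δ = 61.21°  ·
  (0,4): δ = 133.75°  ·
  (1,2): δ = 134.96°  ·
  (1,3): δ = 59.95°  ·
  (1,4): δ = 12.59°  ✓
  (2,3): δ = 104.99°  ·
  (2,4): δ = 32.45°  ·
  (3,4): δ = 107.46°  ·
antipodal pairs: 2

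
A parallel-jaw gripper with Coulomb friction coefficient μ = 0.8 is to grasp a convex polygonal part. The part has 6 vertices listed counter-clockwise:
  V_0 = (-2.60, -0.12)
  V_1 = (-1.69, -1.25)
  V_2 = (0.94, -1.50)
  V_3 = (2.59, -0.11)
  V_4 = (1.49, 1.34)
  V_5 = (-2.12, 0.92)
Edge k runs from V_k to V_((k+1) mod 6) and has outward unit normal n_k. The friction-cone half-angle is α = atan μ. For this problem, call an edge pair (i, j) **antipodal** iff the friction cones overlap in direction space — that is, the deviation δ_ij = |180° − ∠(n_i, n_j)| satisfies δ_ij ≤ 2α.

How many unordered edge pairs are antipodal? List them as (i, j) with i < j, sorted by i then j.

α = atan 0.8 = 38.66°;  2α = 77.32°
n_0 = (-0.7788, -0.6272)
n_1 = (-0.0946, -0.9955)
n_2 = (+0.6443, -0.7648)
n_3 = (+0.7967, +0.6044)
n_4 = (-0.1156, +0.9933)
n_5 = (-0.9080, +0.4191)
  (0,1): δ = 134.27°  ·
  (0,2): δ = 88.73°  ·
  (0,3): δ = 1.66°  ✓
  (0,4): δ = 57.79°  ✓
  (0,5): δ = 116.38°  ·
  (1,2): δ = 134.46°  ·
  (1,3): δ = 47.39°  ✓
  (1,4): δ = 12.07°  ✓
  (1,5): δ = 70.65°  ✓
  (2,3): δ = 92.93°  ·
  (2,4): δ = 33.48°  ✓
  (2,5): δ = 25.11°  ✓
  (3,4): δ = 120.55°  ·
  (3,5): δ = 61.96°  ✓
  (4,5): δ = 121.41°  ·
antipodal pairs: 8

count = 8; pairs: (0,3), (0,4), (1,3), (1,4), (1,5), (2,4), (2,5), (3,5)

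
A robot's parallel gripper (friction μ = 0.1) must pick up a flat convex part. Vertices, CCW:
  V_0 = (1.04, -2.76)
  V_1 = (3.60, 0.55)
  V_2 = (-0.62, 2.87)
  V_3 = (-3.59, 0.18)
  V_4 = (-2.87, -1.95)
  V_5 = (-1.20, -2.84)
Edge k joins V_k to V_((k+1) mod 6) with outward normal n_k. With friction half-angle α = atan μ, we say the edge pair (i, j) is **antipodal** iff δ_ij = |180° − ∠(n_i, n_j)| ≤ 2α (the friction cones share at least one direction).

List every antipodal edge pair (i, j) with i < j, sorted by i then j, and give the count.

α = atan 0.1 = 5.71°;  2α = 11.42°
n_0 = (+0.7910, -0.6118)
n_1 = (+0.4818, +0.8763)
n_2 = (-0.6713, +0.7412)
n_3 = (-0.9473, -0.3202)
n_4 = (-0.4703, -0.8825)
n_5 = (+0.0357, -0.9994)
  (0,1): δ = 81.08°  ·
  (0,2): δ = 10.11°  ✓
  (0,3): δ = 56.40°  ·
  (0,4): δ = 99.66°  ·
  (0,5): δ = 129.76°  ·
  (1,2): δ = 109.03°  ·
  (1,3): δ = 42.52°  ·
  (1,4): δ = 0.75°  ✓
  (1,5): δ = 30.85°  ·
  (2,3): δ = 113.49°  ·
  (2,4): δ = 70.22°  ·
  (2,5): δ = 40.12°  ·
  (3,4): δ = 136.73°  ·
  (3,5): δ = 106.63°  ·
  (4,5): δ = 149.90°  ·
antipodal pairs: 2

count = 2; pairs: (0,2), (1,4)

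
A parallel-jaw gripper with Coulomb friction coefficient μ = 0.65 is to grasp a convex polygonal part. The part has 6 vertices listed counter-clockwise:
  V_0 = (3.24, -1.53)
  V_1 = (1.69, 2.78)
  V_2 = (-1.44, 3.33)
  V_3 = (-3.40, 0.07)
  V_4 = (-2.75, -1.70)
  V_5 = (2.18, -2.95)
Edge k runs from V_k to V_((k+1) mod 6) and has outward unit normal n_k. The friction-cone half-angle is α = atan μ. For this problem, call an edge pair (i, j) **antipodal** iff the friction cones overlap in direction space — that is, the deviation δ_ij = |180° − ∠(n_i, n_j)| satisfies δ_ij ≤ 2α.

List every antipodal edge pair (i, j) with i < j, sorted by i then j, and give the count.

count = 8; pairs: (0,2), (0,3), (0,4), (1,3), (1,4), (1,5), (2,5), (3,5)

α = atan 0.65 = 33.02°;  2α = 66.05°
n_0 = (+0.9410, +0.3384)
n_1 = (+0.1731, +0.9849)
n_2 = (-0.8570, +0.5153)
n_3 = (-0.9387, -0.3447)
n_4 = (-0.2458, -0.9693)
n_5 = (+0.8014, -0.5982)
  (0,1): δ = 119.75°  ·
  (0,2): δ = 50.80°  ✓
  (0,3): δ = 0.38°  ✓
  (0,4): δ = 55.99°  ✓
  (0,5): δ = 123.48°  ·
  (1,2): δ = 111.05°  ·
  (1,3): δ = 59.87°  ✓
  (1,4): δ = 4.26°  ✓
  (1,5): δ = 63.23°  ✓
  (2,3): δ = 128.82°  ·
  (2,4): δ = 73.21°  ·
  (2,5): δ = 5.73°  ✓
  (3,4): δ = 124.39°  ·
  (3,5): δ = 56.91°  ✓
  (4,5): δ = 112.51°  ·
antipodal pairs: 8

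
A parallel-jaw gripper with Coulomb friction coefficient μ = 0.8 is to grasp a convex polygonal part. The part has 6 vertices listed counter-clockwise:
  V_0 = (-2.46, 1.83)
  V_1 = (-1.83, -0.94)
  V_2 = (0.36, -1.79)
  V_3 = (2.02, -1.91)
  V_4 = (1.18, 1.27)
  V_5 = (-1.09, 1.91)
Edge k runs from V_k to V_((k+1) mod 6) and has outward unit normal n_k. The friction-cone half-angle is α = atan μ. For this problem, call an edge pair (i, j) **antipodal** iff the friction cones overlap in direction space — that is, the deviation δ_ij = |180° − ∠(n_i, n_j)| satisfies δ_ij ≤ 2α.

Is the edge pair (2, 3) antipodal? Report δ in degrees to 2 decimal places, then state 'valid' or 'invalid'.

δ = 71.07°, valid

α = atan 0.8 = 38.66°;  2α = 77.32°
edge 2: e_2 = (+1.66, -0.12);  n_2 = (-0.0721, -0.9974)
edge 3: e_3 = (-0.84, +3.18);  n_3 = (+0.9668, +0.2554)
∠(n_2, n_3) = 108.93°
δ = |180° − 108.93°| = 71.07°
71.07° ≤ 2α = 77.32°  →  valid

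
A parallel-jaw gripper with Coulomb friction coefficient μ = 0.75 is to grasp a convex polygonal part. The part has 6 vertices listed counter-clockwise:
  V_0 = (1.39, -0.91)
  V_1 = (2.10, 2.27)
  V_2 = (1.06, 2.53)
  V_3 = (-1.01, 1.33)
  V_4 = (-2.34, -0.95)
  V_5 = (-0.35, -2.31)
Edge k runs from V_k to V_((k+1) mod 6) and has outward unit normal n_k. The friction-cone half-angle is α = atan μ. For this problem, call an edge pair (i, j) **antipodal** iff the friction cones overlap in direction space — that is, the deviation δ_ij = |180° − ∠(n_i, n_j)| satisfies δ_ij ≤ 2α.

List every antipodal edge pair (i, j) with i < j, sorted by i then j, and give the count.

count = 8; pairs: (0,2), (0,3), (0,4), (1,4), (1,5), (2,4), (2,5), (3,5)

α = atan 0.75 = 36.87°;  2α = 73.74°
n_0 = (+0.9760, -0.2179)
n_1 = (+0.2425, +0.9701)
n_2 = (-0.5015, +0.8651)
n_3 = (-0.8638, +0.5039)
n_4 = (-0.5642, -0.8256)
n_5 = (+0.6269, -0.7791)
  (0,1): δ = 91.45°  ·
  (0,2): δ = 47.31°  ✓
  (0,3): δ = 17.67°  ✓
  (0,4): δ = 68.24°  ✓
  (0,5): δ = 141.41°  ·
  (1,2): δ = 135.86°  ·
  (1,3): δ = 106.22°  ·
  (1,4): δ = 20.31°  ✓
  (1,5): δ = 52.86°  ✓
  (2,3): δ = 150.36°  ·
  (2,4): δ = 64.45°  ✓
  (2,5): δ = 8.72°  ✓
  (3,4): δ = 94.09°  ·
  (3,5): δ = 20.92°  ✓
  (4,5): δ = 106.83°  ·
antipodal pairs: 8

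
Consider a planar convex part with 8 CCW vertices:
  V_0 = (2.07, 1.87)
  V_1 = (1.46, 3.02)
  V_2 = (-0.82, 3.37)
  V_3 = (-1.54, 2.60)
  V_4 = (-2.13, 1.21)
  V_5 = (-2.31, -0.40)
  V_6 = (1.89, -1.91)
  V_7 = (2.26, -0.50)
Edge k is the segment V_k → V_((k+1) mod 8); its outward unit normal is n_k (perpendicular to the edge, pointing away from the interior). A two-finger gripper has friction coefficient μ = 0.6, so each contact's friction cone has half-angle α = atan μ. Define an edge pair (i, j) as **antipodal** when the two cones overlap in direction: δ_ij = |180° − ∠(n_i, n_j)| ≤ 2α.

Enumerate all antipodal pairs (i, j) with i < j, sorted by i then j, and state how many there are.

α = atan 0.6 = 30.96°;  2α = 61.93°
n_0 = (+0.8834, +0.4686)
n_1 = (+0.1517, +0.9884)
n_2 = (-0.7304, +0.6830)
n_3 = (-0.9205, +0.3907)
n_4 = (-0.9938, +0.1111)
n_5 = (-0.3383, -0.9410)
n_6 = (+0.9673, -0.2538)
n_7 = (+0.9968, +0.0799)
  (0,1): δ = 126.67°  ·
  (0,2): δ = 71.02°  ·
  (0,3): δ = 50.94°  ✓
  (0,4): δ = 34.32°  ✓
  (0,5): δ = 42.28°  ✓
  (0,6): δ = 137.35°  ·
  (0,7): δ = 156.64°  ·
  (1,2): δ = 124.35°  ·
  (1,3): δ = 104.27°  ·
  (1,4): δ = 87.65°  ·
  (1,5): δ = 11.05°  ✓
  (1,6): δ = 84.02°  ·
  (1,7): δ = 103.31°  ·
  (2,3): δ = 159.92°  ·
  (2,4): δ = 143.30°  ·
  (2,5): δ = 66.70°  ·
  (2,6): δ = 28.37°  ✓
  (2,7): δ = 47.66°  ✓
  (3,4): δ = 163.38°  ·
  (3,5): δ = 86.78°  ·
  (3,6): δ = 8.30°  ✓
  (3,7): δ = 27.58°  ✓
  (4,5): δ = 103.40°  ·
  (4,6): δ = 8.32°  ✓
  (4,7): δ = 10.96°  ✓
  (5,6): δ = 84.93°  ·
  (5,7): δ = 65.64°  ·
  (6,7): δ = 160.71°  ·
antipodal pairs: 10

count = 10; pairs: (0,3), (0,4), (0,5), (1,5), (2,6), (2,7), (3,6), (3,7), (4,6), (4,7)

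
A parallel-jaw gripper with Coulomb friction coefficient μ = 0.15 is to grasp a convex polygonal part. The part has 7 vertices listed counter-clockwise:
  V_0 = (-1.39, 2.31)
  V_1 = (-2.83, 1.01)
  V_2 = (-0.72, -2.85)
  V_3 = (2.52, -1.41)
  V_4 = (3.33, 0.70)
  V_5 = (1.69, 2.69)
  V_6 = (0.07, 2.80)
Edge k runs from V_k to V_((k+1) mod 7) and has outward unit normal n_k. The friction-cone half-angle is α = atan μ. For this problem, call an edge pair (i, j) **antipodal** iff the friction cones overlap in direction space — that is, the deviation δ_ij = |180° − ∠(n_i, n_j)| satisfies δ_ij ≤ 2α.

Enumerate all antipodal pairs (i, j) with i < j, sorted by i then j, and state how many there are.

α = atan 0.15 = 8.53°;  2α = 17.06°
n_0 = (-0.6701, +0.7423)
n_1 = (-0.8775, -0.4796)
n_2 = (+0.4061, -0.9138)
n_3 = (+0.9336, -0.3584)
n_4 = (+0.7717, +0.6360)
n_5 = (+0.0677, +0.9977)
n_6 = (-0.3182, +0.9480)
  (0,1): δ = 103.41°  ·
  (0,2): δ = 18.11°  ·
  (0,3): δ = 26.92°  ·
  (0,4): δ = 87.42°  ·
  (0,5): δ = 134.04°  ·
  (0,6): δ = 156.48°  ·
  (1,2): δ = 94.70°  ·
  (1,3): δ = 49.66°  ·
  (1,4): δ = 10.83°  ✓
  (1,5): δ = 57.45°  ·
  (1,6): δ = 79.89°  ·
  (2,3): δ = 134.96°  ·
  (2,4): δ = 74.47°  ·
  (2,5): δ = 27.85°  ·
  (2,6): δ = 5.41°  ✓
  (3,4): δ = 119.51°  ·
  (3,5): δ = 72.88°  ·
  (3,6): δ = 50.45°  ·
  (4,5): δ = 133.38°  ·
  (4,6): δ = 110.94°  ·
  (5,6): δ = 157.56°  ·
antipodal pairs: 2

count = 2; pairs: (1,4), (2,6)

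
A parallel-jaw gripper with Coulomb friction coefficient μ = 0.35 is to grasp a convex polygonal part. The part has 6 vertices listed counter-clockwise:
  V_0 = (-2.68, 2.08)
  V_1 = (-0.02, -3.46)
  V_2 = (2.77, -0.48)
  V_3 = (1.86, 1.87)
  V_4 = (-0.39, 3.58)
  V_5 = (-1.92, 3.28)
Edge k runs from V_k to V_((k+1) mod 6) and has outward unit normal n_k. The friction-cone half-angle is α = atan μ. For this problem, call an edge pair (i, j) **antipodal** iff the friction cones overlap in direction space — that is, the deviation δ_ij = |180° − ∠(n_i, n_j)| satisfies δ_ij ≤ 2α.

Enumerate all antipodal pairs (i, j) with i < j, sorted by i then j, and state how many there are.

count = 4; pairs: (0,2), (0,3), (1,4), (1,5)

α = atan 0.35 = 19.29°;  2α = 38.58°
n_0 = (-0.9015, -0.4328)
n_1 = (+0.7300, -0.6835)
n_2 = (+0.9325, +0.3611)
n_3 = (+0.6051, +0.7962)
n_4 = (-0.1924, +0.9813)
n_5 = (-0.8448, +0.5351)
  (0,1): δ = 68.76°  ·
  (0,2): δ = 4.48°  ✓
  (0,3): δ = 27.12°  ✓
  (0,4): δ = 75.45°  ·
  (0,5): δ = 122.00°  ·
  (1,2): δ = 115.72°  ·
  (1,3): δ = 84.12°  ·
  (1,4): δ = 35.79°  ✓
  (1,5): δ = 10.77°  ✓
  (2,3): δ = 148.40°  ·
  (2,4): δ = 100.07°  ·
  (2,5): δ = 53.52°  ·
  (3,4): δ = 131.67°  ·
  (3,5): δ = 85.11°  ·
  (4,5): δ = 133.44°  ·
antipodal pairs: 4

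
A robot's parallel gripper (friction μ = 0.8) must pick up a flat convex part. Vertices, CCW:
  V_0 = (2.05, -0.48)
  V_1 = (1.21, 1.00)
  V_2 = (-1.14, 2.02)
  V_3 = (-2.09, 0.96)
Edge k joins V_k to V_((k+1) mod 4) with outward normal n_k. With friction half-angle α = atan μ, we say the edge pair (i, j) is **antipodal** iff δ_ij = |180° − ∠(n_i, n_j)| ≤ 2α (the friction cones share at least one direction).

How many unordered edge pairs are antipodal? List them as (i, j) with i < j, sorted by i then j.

α = atan 0.8 = 38.66°;  2α = 77.32°
n_0 = (+0.8697, +0.4936)
n_1 = (+0.3982, +0.9173)
n_2 = (-0.7447, +0.6674)
n_3 = (-0.3285, -0.9445)
  (0,1): δ = 143.04°  ·
  (0,2): δ = 71.45°  ✓
  (0,3): δ = 41.24°  ✓
  (1,2): δ = 108.40°  ·
  (1,3): δ = 4.28°  ✓
  (2,3): δ = 67.31°  ✓
antipodal pairs: 4

count = 4; pairs: (0,2), (0,3), (1,3), (2,3)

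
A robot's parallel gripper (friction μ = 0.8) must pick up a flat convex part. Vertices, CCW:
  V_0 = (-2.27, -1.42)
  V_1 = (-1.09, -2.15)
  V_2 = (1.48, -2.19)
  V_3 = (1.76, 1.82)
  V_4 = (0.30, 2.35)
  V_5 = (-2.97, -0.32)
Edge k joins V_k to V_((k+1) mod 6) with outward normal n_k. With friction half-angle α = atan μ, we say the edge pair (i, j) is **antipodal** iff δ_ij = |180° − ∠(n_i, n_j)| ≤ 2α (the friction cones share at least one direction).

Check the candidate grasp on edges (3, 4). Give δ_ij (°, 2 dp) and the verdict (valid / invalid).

δ = 120.82°, invalid

α = atan 0.8 = 38.66°;  2α = 77.32°
edge 3: e_3 = (-1.46, +0.53);  n_3 = (+0.3412, +0.9400)
edge 4: e_4 = (-3.27, -2.67);  n_4 = (-0.6325, +0.7746)
∠(n_3, n_4) = 59.18°
δ = |180° − 59.18°| = 120.82°
120.82° > 2α = 77.32°  →  invalid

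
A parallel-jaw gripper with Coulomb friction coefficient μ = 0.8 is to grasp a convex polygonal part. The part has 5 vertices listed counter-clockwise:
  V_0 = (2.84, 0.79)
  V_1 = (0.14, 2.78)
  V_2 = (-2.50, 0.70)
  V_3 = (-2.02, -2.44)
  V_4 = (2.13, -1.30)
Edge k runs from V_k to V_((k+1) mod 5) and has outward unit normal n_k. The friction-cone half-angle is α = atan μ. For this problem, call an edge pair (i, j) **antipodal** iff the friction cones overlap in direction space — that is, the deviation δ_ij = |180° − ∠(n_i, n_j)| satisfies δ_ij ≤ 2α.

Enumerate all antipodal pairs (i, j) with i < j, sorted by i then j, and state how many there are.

α = atan 0.8 = 38.66°;  2α = 77.32°
n_0 = (+0.5933, +0.8050)
n_1 = (-0.6189, +0.7855)
n_2 = (-0.9885, -0.1511)
n_3 = (+0.2649, -0.9643)
n_4 = (+0.9469, -0.3217)
  (0,1): δ = 105.37°  ·
  (0,2): δ = 44.92°  ✓
  (0,3): δ = 51.75°  ✓
  (0,4): δ = 107.63°  ·
  (1,2): δ = 119.54°  ·
  (1,3): δ = 22.87°  ✓
  (1,4): δ = 33.00°  ✓
  (2,3): δ = 83.33°  ·
  (2,4): δ = 27.45°  ✓
  (3,4): δ = 124.12°  ·
antipodal pairs: 5

count = 5; pairs: (0,2), (0,3), (1,3), (1,4), (2,4)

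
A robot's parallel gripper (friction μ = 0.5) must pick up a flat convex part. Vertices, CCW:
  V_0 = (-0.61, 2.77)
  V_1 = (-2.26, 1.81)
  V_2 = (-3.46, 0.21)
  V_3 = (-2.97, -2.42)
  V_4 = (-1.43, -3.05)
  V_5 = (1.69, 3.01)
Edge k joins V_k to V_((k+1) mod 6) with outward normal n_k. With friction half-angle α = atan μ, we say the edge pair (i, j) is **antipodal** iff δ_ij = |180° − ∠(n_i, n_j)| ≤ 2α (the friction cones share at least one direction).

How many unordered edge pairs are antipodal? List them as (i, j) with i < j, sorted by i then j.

α = atan 0.5 = 26.57°;  2α = 53.13°
n_0 = (-0.5029, +0.8643)
n_1 = (-0.8000, +0.6000)
n_2 = (-0.9831, -0.1832)
n_3 = (-0.3786, -0.9255)
n_4 = (+0.8891, -0.4577)
n_5 = (-0.1038, +0.9946)
  (0,1): δ = 157.06°  ·
  (0,2): δ = 109.64°  ·
  (0,3): δ = 52.44°  ✓
  (0,4): δ = 32.57°  ✓
  (0,5): δ = 155.77°  ·
  (1,2): δ = 132.58°  ·
  (1,3): δ = 75.38°  ·
  (1,4): δ = 9.63°  ✓
  (1,5): δ = 132.83°  ·
  (2,3): δ = 122.80°  ·
  (2,4): δ = 37.80°  ✓
  (2,5): δ = 85.40°  ·
  (3,4): δ = 94.99°  ·
  (3,5): δ = 28.21°  ✓
  (4,5): δ = 56.80°  ·
antipodal pairs: 5

count = 5; pairs: (0,3), (0,4), (1,4), (2,4), (3,5)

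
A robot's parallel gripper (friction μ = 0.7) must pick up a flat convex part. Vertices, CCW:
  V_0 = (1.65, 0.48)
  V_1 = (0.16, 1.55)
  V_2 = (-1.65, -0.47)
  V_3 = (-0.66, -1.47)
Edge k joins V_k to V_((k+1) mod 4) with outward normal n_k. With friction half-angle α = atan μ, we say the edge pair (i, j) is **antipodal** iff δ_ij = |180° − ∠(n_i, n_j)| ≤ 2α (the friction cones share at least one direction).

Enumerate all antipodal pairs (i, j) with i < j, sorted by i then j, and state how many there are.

α = atan 0.7 = 34.99°;  2α = 69.98°
n_0 = (+0.5833, +0.8123)
n_1 = (-0.7448, +0.6673)
n_2 = (-0.7107, -0.7035)
n_3 = (+0.6451, -0.7641)
  (0,1): δ = 96.18°  ·
  (0,2): δ = 9.61°  ✓
  (0,3): δ = 75.85°  ·
  (1,2): δ = 93.43°  ·
  (1,3): δ = 7.97°  ✓
  (2,3): δ = 94.54°  ·
antipodal pairs: 2

count = 2; pairs: (0,2), (1,3)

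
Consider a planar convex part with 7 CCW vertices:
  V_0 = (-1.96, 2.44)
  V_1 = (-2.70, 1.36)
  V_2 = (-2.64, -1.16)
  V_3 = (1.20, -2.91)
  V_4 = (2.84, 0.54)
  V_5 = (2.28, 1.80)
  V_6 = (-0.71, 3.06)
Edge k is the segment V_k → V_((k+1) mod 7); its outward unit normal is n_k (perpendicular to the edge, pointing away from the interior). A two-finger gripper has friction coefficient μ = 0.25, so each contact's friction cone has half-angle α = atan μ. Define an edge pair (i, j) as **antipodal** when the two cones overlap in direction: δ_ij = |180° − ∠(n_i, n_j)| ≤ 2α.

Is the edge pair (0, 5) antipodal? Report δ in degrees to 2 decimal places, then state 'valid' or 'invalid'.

δ = 101.57°, invalid

α = atan 0.25 = 14.04°;  2α = 28.07°
edge 0: e_0 = (-0.74, -1.08);  n_0 = (-0.8249, +0.5652)
edge 5: e_5 = (-2.99, +1.26);  n_5 = (+0.3883, +0.9215)
∠(n_0, n_5) = 78.43°
δ = |180° − 78.43°| = 101.57°
101.57° > 2α = 28.07°  →  invalid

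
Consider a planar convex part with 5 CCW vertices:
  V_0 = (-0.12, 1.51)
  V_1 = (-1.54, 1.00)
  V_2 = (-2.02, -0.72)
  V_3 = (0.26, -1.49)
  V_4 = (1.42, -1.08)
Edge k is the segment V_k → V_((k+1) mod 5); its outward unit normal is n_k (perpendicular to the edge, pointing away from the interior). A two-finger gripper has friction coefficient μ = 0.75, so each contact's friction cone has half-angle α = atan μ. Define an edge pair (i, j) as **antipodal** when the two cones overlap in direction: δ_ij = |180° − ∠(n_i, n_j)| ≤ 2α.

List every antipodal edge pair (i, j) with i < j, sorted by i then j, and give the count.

count = 5; pairs: (0,2), (0,3), (1,3), (1,4), (2,4)

α = atan 0.75 = 36.87°;  2α = 73.74°
n_0 = (-0.3380, +0.9411)
n_1 = (-0.9632, +0.2688)
n_2 = (-0.3200, -0.9474)
n_3 = (+0.3332, -0.9428)
n_4 = (+0.8595, +0.5111)
  (0,1): δ = 125.35°  ·
  (0,2): δ = 38.42°  ✓
  (0,3): δ = 0.29°  ✓
  (0,4): δ = 100.98°  ·
  (1,2): δ = 93.07°  ·
  (1,3): δ = 54.94°  ✓
  (1,4): δ = 46.33°  ✓
  (2,3): δ = 141.87°  ·
  (2,4): δ = 40.60°  ✓
  (3,4): δ = 78.73°  ·
antipodal pairs: 5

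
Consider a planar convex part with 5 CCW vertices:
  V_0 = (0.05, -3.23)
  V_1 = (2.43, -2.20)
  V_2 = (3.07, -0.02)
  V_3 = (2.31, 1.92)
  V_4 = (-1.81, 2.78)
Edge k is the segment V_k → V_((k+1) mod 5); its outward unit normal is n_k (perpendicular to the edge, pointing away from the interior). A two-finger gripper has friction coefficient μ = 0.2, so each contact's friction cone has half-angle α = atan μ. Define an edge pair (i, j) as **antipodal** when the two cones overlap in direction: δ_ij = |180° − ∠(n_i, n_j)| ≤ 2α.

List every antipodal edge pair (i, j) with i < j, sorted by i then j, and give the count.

α = atan 0.2 = 11.31°;  2α = 22.62°
n_0 = (+0.3972, -0.9177)
n_1 = (+0.9595, -0.2817)
n_2 = (+0.9311, +0.3648)
n_3 = (+0.2043, +0.9789)
n_4 = (-0.9553, -0.2956)
  (0,1): δ = 129.76°  ·
  (0,2): δ = 92.01°  ·
  (0,3): δ = 35.19°  ·
  (0,4): δ = 83.79°  ·
  (1,2): δ = 142.25°  ·
  (1,3): δ = 85.43°  ·
  (1,4): δ = 33.56°  ·
  (2,3): δ = 123.18°  ·
  (2,4): δ = 4.20°  ✓
  (3,4): δ = 61.01°  ·
antipodal pairs: 1

count = 1; pairs: (2,4)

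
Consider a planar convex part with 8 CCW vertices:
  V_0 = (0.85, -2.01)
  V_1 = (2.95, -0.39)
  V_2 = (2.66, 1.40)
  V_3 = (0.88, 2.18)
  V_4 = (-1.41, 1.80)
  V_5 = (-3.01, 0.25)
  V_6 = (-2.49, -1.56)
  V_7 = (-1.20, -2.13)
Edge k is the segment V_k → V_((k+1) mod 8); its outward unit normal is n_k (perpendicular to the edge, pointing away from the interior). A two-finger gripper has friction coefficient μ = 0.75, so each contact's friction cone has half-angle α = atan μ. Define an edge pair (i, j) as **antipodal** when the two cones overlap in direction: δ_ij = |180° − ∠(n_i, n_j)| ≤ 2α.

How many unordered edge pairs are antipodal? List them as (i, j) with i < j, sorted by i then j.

count = 14; pairs: (0,2), (0,3), (0,4), (0,5), (1,4), (1,5), (1,6), (2,5), (2,6), (2,7), (3,6), (3,7), (4,6), (4,7)

α = atan 0.75 = 36.87°;  2α = 73.74°
n_0 = (+0.6108, -0.7918)
n_1 = (+0.9871, +0.1599)
n_2 = (+0.4014, +0.9159)
n_3 = (-0.1637, +0.9865)
n_4 = (-0.6958, +0.7182)
n_5 = (-0.9611, -0.2761)
n_6 = (-0.4042, -0.9147)
n_7 = (+0.0584, -0.9983)
  (0,1): δ = 118.45°  ·
  (0,2): δ = 61.31°  ✓
  (0,3): δ = 28.23°  ✓
  (0,4): δ = 6.44°  ✓
  (0,5): δ = 68.38°  ✓
  (0,6): δ = 118.51°  ·
  (0,7): δ = 145.70°  ·
  (1,2): δ = 122.87°  ·
  (1,3): δ = 89.78°  ·
  (1,4): δ = 55.11°  ✓
  (1,5): δ = 6.83°  ✓
  (1,6): δ = 56.96°  ✓
  (1,7): δ = 84.15°  ·
  (2,3): δ = 146.92°  ·
  (2,4): δ = 112.25°  ·
  (2,5): δ = 50.31°  ✓
  (2,6): δ = 0.18°  ✓
  (2,7): δ = 27.01°  ✓
  (3,4): δ = 145.33°  ·
  (3,5): δ = 83.39°  ·
  (3,6): δ = 33.26°  ✓
  (3,7): δ = 6.07°  ✓
  (4,5): δ = 118.06°  ·
  (4,6): δ = 67.93°  ✓
  (4,7): δ = 40.74°  ✓
  (5,6): δ = 129.87°  ·
  (5,7): δ = 102.68°  ·
  (6,7): δ = 152.81°  ·
antipodal pairs: 14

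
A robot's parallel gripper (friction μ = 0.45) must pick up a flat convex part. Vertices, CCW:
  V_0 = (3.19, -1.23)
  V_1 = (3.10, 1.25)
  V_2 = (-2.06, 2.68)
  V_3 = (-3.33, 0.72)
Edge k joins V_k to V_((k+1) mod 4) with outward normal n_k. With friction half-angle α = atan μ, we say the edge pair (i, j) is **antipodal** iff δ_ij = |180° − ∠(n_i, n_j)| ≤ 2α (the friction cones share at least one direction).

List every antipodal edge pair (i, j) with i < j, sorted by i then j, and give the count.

count = 2; pairs: (0,2), (1,3)

α = atan 0.45 = 24.23°;  2α = 48.46°
n_0 = (+0.9993, +0.0363)
n_1 = (+0.2671, +0.9637)
n_2 = (-0.8392, +0.5438)
n_3 = (-0.2865, -0.9581)
  (0,1): δ = 107.57°  ·
  (0,2): δ = 35.02°  ✓
  (0,3): δ = 71.27°  ·
  (1,2): δ = 107.45°  ·
  (1,3): δ = 1.16°  ✓
  (2,3): δ = 73.71°  ·
antipodal pairs: 2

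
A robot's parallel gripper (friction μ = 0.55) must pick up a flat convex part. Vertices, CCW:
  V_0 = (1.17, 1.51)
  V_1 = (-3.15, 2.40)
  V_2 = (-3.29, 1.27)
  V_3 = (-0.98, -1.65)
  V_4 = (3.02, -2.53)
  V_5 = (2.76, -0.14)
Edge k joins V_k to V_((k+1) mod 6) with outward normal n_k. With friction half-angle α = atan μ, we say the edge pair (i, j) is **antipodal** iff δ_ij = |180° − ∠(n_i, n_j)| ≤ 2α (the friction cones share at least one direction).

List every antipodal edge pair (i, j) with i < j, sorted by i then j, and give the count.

count = 7; pairs: (0,2), (0,3), (1,4), (1,5), (2,4), (2,5), (3,5)

α = atan 0.55 = 28.81°;  2α = 57.62°
n_0 = (+0.2018, +0.9794)
n_1 = (-0.9924, +0.1230)
n_2 = (-0.7843, -0.6204)
n_3 = (-0.2149, -0.9766)
n_4 = (+0.9941, +0.1081)
n_5 = (+0.7201, +0.6939)
  (0,1): δ = 85.42°  ·
  (0,2): δ = 40.01°  ✓
  (0,3): δ = 0.77°  ✓
  (0,4): δ = 107.85°  ·
  (0,5): δ = 145.58°  ·
  (1,2): δ = 134.59°  ·
  (1,3): δ = 95.34°  ·
  (1,4): δ = 13.27°  ✓
  (1,5): δ = 51.00°  ✓
  (2,3): δ = 140.75°  ·
  (2,4): δ = 32.14°  ✓
  (2,5): δ = 5.59°  ✓
  (3,4): δ = 71.38°  ·
  (3,5): δ = 33.65°  ✓
  (4,5): δ = 142.27°  ·
antipodal pairs: 7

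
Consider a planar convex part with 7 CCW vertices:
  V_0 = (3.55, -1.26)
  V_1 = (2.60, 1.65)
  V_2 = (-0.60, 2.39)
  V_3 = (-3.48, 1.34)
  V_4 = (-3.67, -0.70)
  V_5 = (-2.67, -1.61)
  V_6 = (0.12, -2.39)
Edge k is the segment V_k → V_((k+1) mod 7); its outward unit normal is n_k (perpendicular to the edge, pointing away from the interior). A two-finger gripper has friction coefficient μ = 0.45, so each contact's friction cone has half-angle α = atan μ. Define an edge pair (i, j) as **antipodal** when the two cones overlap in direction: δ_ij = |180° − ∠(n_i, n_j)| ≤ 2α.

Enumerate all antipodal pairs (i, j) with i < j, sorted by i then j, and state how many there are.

α = atan 0.45 = 24.23°;  2α = 48.46°
n_0 = (+0.9506, +0.3103)
n_1 = (+0.2253, +0.9743)
n_2 = (-0.3425, +0.9395)
n_3 = (-0.9957, +0.0927)
n_4 = (-0.6730, -0.7396)
n_5 = (-0.2692, -0.9631)
n_6 = (+0.3129, -0.9498)
  (0,1): δ = 121.10°  ·
  (0,2): δ = 88.05°  ·
  (0,3): δ = 23.40°  ✓
  (0,4): δ = 29.62°  ✓
  (0,5): δ = 56.30°  ·
  (0,6): δ = 90.15°  ·
  (1,2): δ = 146.95°  ·
  (1,3): δ = 82.30°  ·
  (1,4): δ = 29.28°  ✓
  (1,5): δ = 2.60°  ✓
  (1,6): δ = 31.26°  ✓
  (2,3): δ = 115.35°  ·
  (2,4): δ = 62.33°  ·
  (2,5): δ = 35.65°  ✓
  (2,6): δ = 1.80°  ✓
  (3,4): δ = 126.98°  ·
  (3,5): δ = 100.30°  ·
  (3,6): δ = 66.44°  ·
  (4,5): δ = 153.32°  ·
  (4,6): δ = 119.46°  ·
  (5,6): δ = 146.15°  ·
antipodal pairs: 7

count = 7; pairs: (0,3), (0,4), (1,4), (1,5), (1,6), (2,5), (2,6)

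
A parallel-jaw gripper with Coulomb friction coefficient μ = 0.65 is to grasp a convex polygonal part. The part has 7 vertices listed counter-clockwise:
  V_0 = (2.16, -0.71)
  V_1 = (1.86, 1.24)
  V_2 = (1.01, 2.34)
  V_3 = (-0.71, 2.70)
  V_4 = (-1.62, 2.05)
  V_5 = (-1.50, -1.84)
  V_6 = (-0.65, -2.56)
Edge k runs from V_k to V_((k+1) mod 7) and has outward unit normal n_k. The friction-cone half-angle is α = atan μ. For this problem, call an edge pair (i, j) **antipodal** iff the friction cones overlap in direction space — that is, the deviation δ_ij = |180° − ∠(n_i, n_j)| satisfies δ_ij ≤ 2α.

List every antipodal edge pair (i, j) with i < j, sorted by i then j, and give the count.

α = atan 0.65 = 33.02°;  2α = 66.05°
n_0 = (+0.9884, +0.1521)
n_1 = (+0.7913, +0.6114)
n_2 = (+0.2049, +0.9788)
n_3 = (-0.5812, +0.8137)
n_4 = (-0.9995, -0.0308)
n_5 = (-0.6463, -0.7630)
n_6 = (+0.5499, -0.8352)
  (0,1): δ = 151.05°  ·
  (0,2): δ = 110.57°  ·
  (0,3): δ = 63.21°  ✓
  (0,4): δ = 6.98°  ✓
  (0,5): δ = 40.99°  ✓
  (0,6): δ = 114.61°  ·
  (1,2): δ = 139.52°  ·
  (1,3): δ = 92.16°  ·
  (1,4): δ = 35.93°  ✓
  (1,5): δ = 12.04°  ✓
  (1,6): δ = 85.67°  ·
  (2,3): δ = 132.64°  ·
  (2,4): δ = 76.41°  ·
  (2,5): δ = 28.45°  ✓
  (2,6): δ = 45.18°  ✓
  (3,4): δ = 123.77°  ·
  (3,5): δ = 75.80°  ·
  (3,6): δ = 2.18°  ✓
  (4,5): δ = 132.03°  ·
  (4,6): δ = 58.41°  ✓
  (5,6): δ = 106.37°  ·
antipodal pairs: 9

count = 9; pairs: (0,3), (0,4), (0,5), (1,4), (1,5), (2,5), (2,6), (3,6), (4,6)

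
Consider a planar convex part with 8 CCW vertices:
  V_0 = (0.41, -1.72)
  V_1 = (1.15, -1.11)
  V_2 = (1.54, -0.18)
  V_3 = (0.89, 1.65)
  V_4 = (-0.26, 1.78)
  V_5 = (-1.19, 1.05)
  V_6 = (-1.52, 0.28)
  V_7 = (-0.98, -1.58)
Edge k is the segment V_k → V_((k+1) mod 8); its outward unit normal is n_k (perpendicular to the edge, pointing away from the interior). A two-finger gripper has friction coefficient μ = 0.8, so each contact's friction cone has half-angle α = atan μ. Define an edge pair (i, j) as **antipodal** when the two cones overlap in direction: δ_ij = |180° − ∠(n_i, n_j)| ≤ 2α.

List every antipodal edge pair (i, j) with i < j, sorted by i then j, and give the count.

count = 16; pairs: (0,3), (0,4), (0,5), (0,6), (1,3), (1,4), (1,5), (1,6), (2,4), (2,5), (2,6), (2,7), (3,6), (3,7), (4,7), (5,7)

α = atan 0.8 = 38.66°;  2α = 77.32°
n_0 = (+0.6361, -0.7716)
n_1 = (+0.9222, -0.3867)
n_2 = (+0.9423, +0.3347)
n_3 = (+0.1123, +0.9937)
n_4 = (-0.6174, +0.7866)
n_5 = (-0.9191, +0.3939)
n_6 = (-0.9603, -0.2788)
n_7 = (-0.1002, -0.9950)
  (0,1): δ = 152.25°  ·
  (0,2): δ = 109.94°  ·
  (0,3): δ = 45.95°  ✓
  (0,4): δ = 1.37°  ✓
  (0,5): δ = 27.30°  ✓
  (0,6): δ = 66.69°  ✓
  (0,7): δ = 134.75°  ·
  (1,2): δ = 137.69°  ·
  (1,3): δ = 73.70°  ✓
  (1,4): δ = 29.12°  ✓
  (1,5): δ = 0.45°  ✓
  (1,6): δ = 38.94°  ✓
  (1,7): δ = 107.00°  ·
  (2,3): δ = 116.00°  ·
  (2,4): δ = 71.42°  ✓
  (2,5): δ = 42.75°  ✓
  (2,6): δ = 3.37°  ✓
  (2,7): δ = 64.69°  ✓
  (3,4): δ = 135.42°  ·
  (3,5): δ = 106.75°  ·
  (3,6): δ = 67.36°  ✓
  (3,7): δ = 0.70°  ✓
  (4,5): δ = 151.33°  ·
  (4,6): δ = 111.94°  ·
  (4,7): δ = 43.88°  ✓
  (5,6): δ = 140.61°  ·
  (5,7): δ = 72.55°  ✓
  (6,7): δ = 111.94°  ·
antipodal pairs: 16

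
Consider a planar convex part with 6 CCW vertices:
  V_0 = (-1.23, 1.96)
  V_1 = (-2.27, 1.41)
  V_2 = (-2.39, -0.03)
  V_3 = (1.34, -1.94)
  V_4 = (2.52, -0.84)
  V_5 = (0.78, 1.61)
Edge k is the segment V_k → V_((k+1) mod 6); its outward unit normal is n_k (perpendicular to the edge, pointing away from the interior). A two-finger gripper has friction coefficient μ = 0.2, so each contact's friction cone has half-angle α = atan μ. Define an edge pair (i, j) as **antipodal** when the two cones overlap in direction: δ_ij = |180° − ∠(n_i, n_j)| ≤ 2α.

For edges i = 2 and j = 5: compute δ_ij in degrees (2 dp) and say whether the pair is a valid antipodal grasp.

δ = 17.24°, valid

α = atan 0.2 = 11.31°;  2α = 22.62°
edge 2: e_2 = (+3.73, -1.91);  n_2 = (-0.4558, -0.8901)
edge 5: e_5 = (-2.01, +0.35);  n_5 = (+0.1715, +0.9852)
∠(n_2, n_5) = 162.76°
δ = |180° − 162.76°| = 17.24°
17.24° ≤ 2α = 22.62°  →  valid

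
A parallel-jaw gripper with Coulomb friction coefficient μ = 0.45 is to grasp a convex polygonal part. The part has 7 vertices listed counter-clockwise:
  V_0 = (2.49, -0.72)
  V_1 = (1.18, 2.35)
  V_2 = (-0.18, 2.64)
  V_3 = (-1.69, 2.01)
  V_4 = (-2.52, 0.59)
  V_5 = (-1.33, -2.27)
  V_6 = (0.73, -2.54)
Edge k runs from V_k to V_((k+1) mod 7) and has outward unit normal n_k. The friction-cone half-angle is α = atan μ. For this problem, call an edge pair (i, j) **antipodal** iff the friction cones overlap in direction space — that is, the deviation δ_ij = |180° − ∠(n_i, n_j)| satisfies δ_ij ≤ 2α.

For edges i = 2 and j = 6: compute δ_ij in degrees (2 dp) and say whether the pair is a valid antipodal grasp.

α = atan 0.45 = 24.23°;  2α = 48.46°
edge 2: e_2 = (-1.51, -0.63);  n_2 = (-0.3850, +0.9229)
edge 6: e_6 = (+1.76, +1.82);  n_6 = (+0.7189, -0.6952)
∠(n_2, n_6) = 156.69°
δ = |180° − 156.69°| = 23.31°
23.31° ≤ 2α = 48.46°  →  valid

δ = 23.31°, valid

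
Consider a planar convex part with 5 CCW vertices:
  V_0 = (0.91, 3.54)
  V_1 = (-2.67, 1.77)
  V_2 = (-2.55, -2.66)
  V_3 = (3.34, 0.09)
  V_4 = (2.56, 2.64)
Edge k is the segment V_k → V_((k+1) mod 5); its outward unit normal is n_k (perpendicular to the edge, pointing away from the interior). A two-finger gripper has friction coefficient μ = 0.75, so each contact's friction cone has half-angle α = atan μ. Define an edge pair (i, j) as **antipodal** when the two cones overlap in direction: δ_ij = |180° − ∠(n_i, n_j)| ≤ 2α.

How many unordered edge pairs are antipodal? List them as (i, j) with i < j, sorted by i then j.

count = 5; pairs: (0,2), (1,2), (1,3), (1,4), (2,4)

α = atan 0.75 = 36.87°;  2α = 73.74°
n_0 = (-0.4432, +0.8964)
n_1 = (-0.9996, -0.0271)
n_2 = (+0.4231, -0.9061)
n_3 = (+0.9563, +0.2925)
n_4 = (+0.4789, +0.8779)
  (0,1): δ = 114.76°  ·
  (0,2): δ = 1.28°  ✓
  (0,3): δ = 80.70°  ·
  (0,4): δ = 125.08°  ·
  (1,2): δ = 66.52°  ✓
  (1,3): δ = 15.46°  ✓
  (1,4): δ = 59.84°  ✓
  (2,3): δ = 98.02°  ·
  (2,4): δ = 53.64°  ✓
  (3,4): δ = 135.62°  ·
antipodal pairs: 5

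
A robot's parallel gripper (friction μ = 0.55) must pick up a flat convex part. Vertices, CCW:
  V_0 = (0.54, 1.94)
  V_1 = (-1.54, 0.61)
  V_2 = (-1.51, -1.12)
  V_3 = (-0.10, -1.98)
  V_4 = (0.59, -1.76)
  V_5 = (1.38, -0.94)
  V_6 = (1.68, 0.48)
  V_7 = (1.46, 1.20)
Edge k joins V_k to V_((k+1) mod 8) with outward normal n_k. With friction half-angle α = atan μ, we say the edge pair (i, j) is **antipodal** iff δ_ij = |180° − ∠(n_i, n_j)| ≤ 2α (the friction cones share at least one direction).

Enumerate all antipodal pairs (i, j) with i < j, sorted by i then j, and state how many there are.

α = atan 0.55 = 28.81°;  2α = 57.62°
n_0 = (-0.5387, +0.8425)
n_1 = (-0.9998, -0.0173)
n_2 = (-0.5207, -0.8537)
n_3 = (+0.3038, -0.9527)
n_4 = (+0.7202, -0.6938)
n_5 = (+0.9784, -0.2067)
n_6 = (+0.9564, +0.2922)
n_7 = (+0.6268, +0.7792)
  (0,1): δ = 121.60°  ·
  (0,2): δ = 63.98°  ·
  (0,3): δ = 14.91°  ✓
  (0,4): δ = 13.47°  ✓
  (0,5): δ = 45.47°  ✓
  (0,6): δ = 74.40°  ·
  (0,7): δ = 108.59°  ·
  (1,2): δ = 122.37°  ·
  (1,3): δ = 73.31°  ·
  (1,4): δ = 44.93°  ✓
  (1,5): δ = 12.92°  ✓
  (1,6): δ = 16.00°  ✓
  (1,7): δ = 50.20°  ✓
  (2,3): δ = 130.94°  ·
  (2,4): δ = 102.55°  ·
  (2,5): δ = 70.55°  ·
  (2,6): δ = 41.63°  ✓
  (2,7): δ = 7.43°  ✓
  (3,4): δ = 151.62°  ·
  (3,5): δ = 119.61°  ·
  (3,6): δ = 90.69°  ·
  (3,7): δ = 56.50°  ✓
  (4,5): δ = 148.00°  ·
  (4,6): δ = 119.08°  ·
  (4,7): δ = 84.88°  ·
  (5,6): δ = 151.08°  ·
  (5,7): δ = 116.88°  ·
  (6,7): δ = 145.80°  ·
antipodal pairs: 10

count = 10; pairs: (0,3), (0,4), (0,5), (1,4), (1,5), (1,6), (1,7), (2,6), (2,7), (3,7)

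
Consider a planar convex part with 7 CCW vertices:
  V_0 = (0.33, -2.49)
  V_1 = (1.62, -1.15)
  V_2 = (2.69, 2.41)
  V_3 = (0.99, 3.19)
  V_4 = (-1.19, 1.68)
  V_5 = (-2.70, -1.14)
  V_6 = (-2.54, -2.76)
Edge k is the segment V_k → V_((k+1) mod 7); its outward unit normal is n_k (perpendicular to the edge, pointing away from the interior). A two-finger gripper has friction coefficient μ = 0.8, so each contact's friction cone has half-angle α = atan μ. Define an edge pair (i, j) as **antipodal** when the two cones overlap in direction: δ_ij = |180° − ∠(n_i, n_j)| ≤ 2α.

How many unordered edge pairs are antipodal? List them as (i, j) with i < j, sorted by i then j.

α = atan 0.8 = 38.66°;  2α = 77.32°
n_0 = (+0.7204, -0.6935)
n_1 = (+0.9577, -0.2878)
n_2 = (+0.4170, +0.9089)
n_3 = (-0.5694, +0.8221)
n_4 = (-0.8816, +0.4720)
n_5 = (-0.9952, -0.0983)
n_6 = (+0.0937, -0.9956)
  (0,1): δ = 152.82°  ·
  (0,2): δ = 70.74°  ✓
  (0,3): δ = 11.38°  ✓
  (0,4): δ = 15.74°  ✓
  (0,5): δ = 49.55°  ✓
  (0,6): δ = 139.29°  ·
  (1,2): δ = 97.92°  ·
  (1,3): δ = 38.56°  ✓
  (1,4): δ = 11.44°  ✓
  (1,5): δ = 22.37°  ✓
  (1,6): δ = 112.10°  ·
  (2,3): δ = 120.64°  ·
  (2,4): δ = 93.52°  ·
  (2,5): δ = 59.71°  ✓
  (2,6): δ = 30.02°  ✓
  (3,4): δ = 152.88°  ·
  (3,5): δ = 119.07°  ·
  (3,6): δ = 29.33°  ✓
  (4,5): δ = 146.19°  ·
  (4,6): δ = 56.46°  ✓
  (5,6): δ = 90.27°  ·
antipodal pairs: 11

count = 11; pairs: (0,2), (0,3), (0,4), (0,5), (1,3), (1,4), (1,5), (2,5), (2,6), (3,6), (4,6)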